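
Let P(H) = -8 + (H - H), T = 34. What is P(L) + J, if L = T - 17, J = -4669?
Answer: -4677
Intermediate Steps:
L = 17 (L = 34 - 17 = 17)
P(H) = -8 (P(H) = -8 + 0 = -8)
P(L) + J = -8 - 4669 = -4677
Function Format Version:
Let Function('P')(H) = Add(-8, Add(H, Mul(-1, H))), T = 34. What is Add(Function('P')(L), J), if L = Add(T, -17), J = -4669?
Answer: -4677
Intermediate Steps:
L = 17 (L = Add(34, -17) = 17)
Function('P')(H) = -8 (Function('P')(H) = Add(-8, 0) = -8)
Add(Function('P')(L), J) = Add(-8, -4669) = -4677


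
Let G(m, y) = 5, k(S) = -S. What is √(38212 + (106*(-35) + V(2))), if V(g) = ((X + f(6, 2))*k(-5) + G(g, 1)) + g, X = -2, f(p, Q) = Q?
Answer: √34509 ≈ 185.77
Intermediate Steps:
V(g) = 5 + g (V(g) = ((-2 + 2)*(-1*(-5)) + 5) + g = (0*5 + 5) + g = (0 + 5) + g = 5 + g)
√(38212 + (106*(-35) + V(2))) = √(38212 + (106*(-35) + (5 + 2))) = √(38212 + (-3710 + 7)) = √(38212 - 3703) = √34509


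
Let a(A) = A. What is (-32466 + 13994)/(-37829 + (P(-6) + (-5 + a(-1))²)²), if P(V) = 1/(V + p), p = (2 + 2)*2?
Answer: 73888/145987 ≈ 0.50613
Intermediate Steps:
p = 8 (p = 4*2 = 8)
P(V) = 1/(8 + V) (P(V) = 1/(V + 8) = 1/(8 + V))
(-32466 + 13994)/(-37829 + (P(-6) + (-5 + a(-1))²)²) = (-32466 + 13994)/(-37829 + (1/(8 - 6) + (-5 - 1)²)²) = -18472/(-37829 + (1/2 + (-6)²)²) = -18472/(-37829 + (½ + 36)²) = -18472/(-37829 + (73/2)²) = -18472/(-37829 + 5329/4) = -18472/(-145987/4) = -18472*(-4/145987) = 73888/145987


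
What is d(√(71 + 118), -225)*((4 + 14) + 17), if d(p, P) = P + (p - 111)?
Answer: -11760 + 105*√21 ≈ -11279.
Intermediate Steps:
d(p, P) = -111 + P + p (d(p, P) = P + (-111 + p) = -111 + P + p)
d(√(71 + 118), -225)*((4 + 14) + 17) = (-111 - 225 + √(71 + 118))*((4 + 14) + 17) = (-111 - 225 + √189)*(18 + 17) = (-111 - 225 + 3*√21)*35 = (-336 + 3*√21)*35 = -11760 + 105*√21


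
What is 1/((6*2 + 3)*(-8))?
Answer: -1/120 ≈ -0.0083333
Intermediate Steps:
1/((6*2 + 3)*(-8)) = 1/((12 + 3)*(-8)) = 1/(15*(-8)) = 1/(-120) = -1/120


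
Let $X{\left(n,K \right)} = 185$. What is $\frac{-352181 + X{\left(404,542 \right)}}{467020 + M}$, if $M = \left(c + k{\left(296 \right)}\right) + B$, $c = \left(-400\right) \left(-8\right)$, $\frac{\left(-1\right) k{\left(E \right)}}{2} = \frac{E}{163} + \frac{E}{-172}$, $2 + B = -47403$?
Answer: $- \frac{2467139964}{2963509003} \approx -0.83251$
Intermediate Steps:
$B = -47405$ ($B = -2 - 47403 = -47405$)
$k{\left(E \right)} = - \frac{9 E}{14018}$ ($k{\left(E \right)} = - 2 \left(\frac{E}{163} + \frac{E}{-172}\right) = - 2 \left(E \frac{1}{163} + E \left(- \frac{1}{172}\right)\right) = - 2 \left(\frac{E}{163} - \frac{E}{172}\right) = - 2 \frac{9 E}{28036} = - \frac{9 E}{14018}$)
$c = 3200$
$M = - \frac{309834177}{7009}$ ($M = \left(3200 - \frac{1332}{7009}\right) - 47405 = \frac{22427468}{7009} - 47405 = - \frac{309834177}{7009} \approx -44205.0$)
$\frac{-352181 + X{\left(404,542 \right)}}{467020 + M} = \frac{-352181 + 185}{467020 - \frac{309834177}{7009}} = - \frac{351996}{\frac{2963509003}{7009}} = \left(-351996\right) \frac{7009}{2963509003} = - \frac{2467139964}{2963509003}$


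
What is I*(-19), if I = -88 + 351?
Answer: -4997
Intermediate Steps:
I = 263
I*(-19) = 263*(-19) = -4997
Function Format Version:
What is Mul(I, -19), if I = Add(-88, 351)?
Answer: -4997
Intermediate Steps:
I = 263
Mul(I, -19) = Mul(263, -19) = -4997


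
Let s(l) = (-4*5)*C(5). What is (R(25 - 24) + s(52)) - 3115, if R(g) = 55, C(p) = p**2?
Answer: -3560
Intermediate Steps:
s(l) = -500 (s(l) = -4*5*5**2 = -20*25 = -500)
(R(25 - 24) + s(52)) - 3115 = (55 - 500) - 3115 = -445 - 3115 = -3560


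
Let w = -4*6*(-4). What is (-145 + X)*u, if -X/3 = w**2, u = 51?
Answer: -1417443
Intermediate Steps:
w = 96 (w = -24*(-4) = 96)
X = -27648 (X = -3*96**2 = -3*9216 = -27648)
(-145 + X)*u = (-145 - 27648)*51 = -27793*51 = -1417443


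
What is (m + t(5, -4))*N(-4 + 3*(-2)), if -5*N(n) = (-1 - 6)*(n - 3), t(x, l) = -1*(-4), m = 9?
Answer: -1183/5 ≈ -236.60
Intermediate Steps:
t(x, l) = 4
N(n) = -21/5 + 7*n/5 (N(n) = -(-1 - 6)*(n - 3)/5 = -(-7)*(-3 + n)/5 = -(21 - 7*n)/5 = -21/5 + 7*n/5)
(m + t(5, -4))*N(-4 + 3*(-2)) = (9 + 4)*(-21/5 + 7*(-4 + 3*(-2))/5) = 13*(-21/5 + 7*(-4 - 6)/5) = 13*(-21/5 + (7/5)*(-10)) = 13*(-21/5 - 14) = 13*(-91/5) = -1183/5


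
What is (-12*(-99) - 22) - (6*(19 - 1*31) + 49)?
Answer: 1189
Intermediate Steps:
(-12*(-99) - 22) - (6*(19 - 1*31) + 49) = (1188 - 22) - (6*(19 - 31) + 49) = 1166 - (6*(-12) + 49) = 1166 - (-72 + 49) = 1166 - 1*(-23) = 1166 + 23 = 1189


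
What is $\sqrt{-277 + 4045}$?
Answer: $2 \sqrt{942} \approx 61.384$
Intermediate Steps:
$\sqrt{-277 + 4045} = \sqrt{3768} = 2 \sqrt{942}$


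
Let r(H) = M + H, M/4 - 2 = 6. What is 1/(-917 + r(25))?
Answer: -1/860 ≈ -0.0011628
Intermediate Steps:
M = 32 (M = 8 + 4*6 = 8 + 24 = 32)
r(H) = 32 + H
1/(-917 + r(25)) = 1/(-917 + (32 + 25)) = 1/(-917 + 57) = 1/(-860) = -1/860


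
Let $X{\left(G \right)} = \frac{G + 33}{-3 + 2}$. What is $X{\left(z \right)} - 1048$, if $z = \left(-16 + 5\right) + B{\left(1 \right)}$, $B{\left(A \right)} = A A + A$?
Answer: $-1072$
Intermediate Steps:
$B{\left(A \right)} = A + A^{2}$ ($B{\left(A \right)} = A^{2} + A = A + A^{2}$)
$z = -9$ ($z = \left(-16 + 5\right) + 1 \left(1 + 1\right) = -11 + 1 \cdot 2 = -11 + 2 = -9$)
$X{\left(G \right)} = -33 - G$ ($X{\left(G \right)} = \frac{33 + G}{-1} = \left(33 + G\right) \left(-1\right) = -33 - G$)
$X{\left(z \right)} - 1048 = \left(-33 - -9\right) - 1048 = \left(-33 + 9\right) - 1048 = -24 - 1048 = -1072$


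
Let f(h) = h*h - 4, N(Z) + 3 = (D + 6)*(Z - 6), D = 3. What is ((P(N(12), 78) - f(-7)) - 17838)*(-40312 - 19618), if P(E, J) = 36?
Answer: 1069570710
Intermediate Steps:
N(Z) = -57 + 9*Z (N(Z) = -3 + (3 + 6)*(Z - 6) = -3 + 9*(-6 + Z) = -3 + (-54 + 9*Z) = -57 + 9*Z)
f(h) = -4 + h² (f(h) = h² - 4 = -4 + h²)
((P(N(12), 78) - f(-7)) - 17838)*(-40312 - 19618) = ((36 - (-4 + (-7)²)) - 17838)*(-40312 - 19618) = ((36 - (-4 + 49)) - 17838)*(-59930) = ((36 - 1*45) - 17838)*(-59930) = ((36 - 45) - 17838)*(-59930) = (-9 - 17838)*(-59930) = -17847*(-59930) = 1069570710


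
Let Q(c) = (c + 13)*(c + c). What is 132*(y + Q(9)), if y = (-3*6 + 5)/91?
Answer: 365772/7 ≈ 52253.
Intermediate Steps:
Q(c) = 2*c*(13 + c) (Q(c) = (13 + c)*(2*c) = 2*c*(13 + c))
y = -⅐ (y = (-18 + 5)*(1/91) = -13*1/91 = -⅐ ≈ -0.14286)
132*(y + Q(9)) = 132*(-⅐ + 2*9*(13 + 9)) = 132*(-⅐ + 2*9*22) = 132*(-⅐ + 396) = 132*(2771/7) = 365772/7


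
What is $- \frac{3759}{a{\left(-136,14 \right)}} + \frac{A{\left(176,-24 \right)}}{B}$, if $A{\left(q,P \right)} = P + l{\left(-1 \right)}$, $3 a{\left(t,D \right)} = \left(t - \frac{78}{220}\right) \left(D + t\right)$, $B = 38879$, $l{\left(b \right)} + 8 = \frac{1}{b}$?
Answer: $- \frac{24144309552}{35571913381} \approx -0.67875$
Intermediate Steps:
$l{\left(b \right)} = -8 + \frac{1}{b}$
$a{\left(t,D \right)} = \frac{\left(- \frac{39}{110} + t\right) \left(D + t\right)}{3}$ ($a{\left(t,D \right)} = \frac{\left(t - \frac{78}{220}\right) \left(D + t\right)}{3} = \frac{\left(t - \frac{39}{110}\right) \left(D + t\right)}{3} = \frac{\left(- \frac{39}{110} + t\right) \left(D + t\right)}{3}$)
$A{\left(q,P \right)} = -9 + P$ ($A{\left(q,P \right)} = P - \left(8 - \frac{1}{-1}\right) = P - 9 = -9 + P$)
$- \frac{3759}{a{\left(-136,14 \right)}} + \frac{A{\left(176,-24 \right)}}{B} = - \frac{3759}{\left(- \frac{13}{110}\right) 14 - - \frac{884}{55} + \frac{\left(-136\right)^{2}}{3} + \frac{1}{3} \cdot 14 \left(-136\right)} + \frac{-9 - 24}{38879} = - \frac{3759}{- \frac{91}{55} + \frac{884}{55} + \frac{1}{3} \cdot 18496 - \frac{1904}{3}} - \frac{33}{38879} = - \frac{3759}{- \frac{91}{55} + \frac{884}{55} + \frac{18496}{3} - \frac{1904}{3}} - \frac{33}{38879} = - \frac{3759}{\frac{914939}{165}} - \frac{33}{38879} = \left(-3759\right) \frac{165}{914939} - \frac{33}{38879} = - \frac{620235}{914939} - \frac{33}{38879} = - \frac{24144309552}{35571913381}$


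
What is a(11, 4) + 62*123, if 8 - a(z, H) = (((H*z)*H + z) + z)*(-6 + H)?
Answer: 8030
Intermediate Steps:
a(z, H) = 8 - (-6 + H)*(2*z + z*H²) (a(z, H) = 8 - (((H*z)*H + z) + z)*(-6 + H) = 8 - ((z*H² + z) + z)*(-6 + H) = 8 - ((z + z*H²) + z)*(-6 + H) = 8 - (2*z + z*H²)*(-6 + H) = 8 - (-6 + H)*(2*z + z*H²))
a(11, 4) + 62*123 = (8 + 12*11 - 1*11*4³ - 2*4*11 + 6*11*4²) + 62*123 = (8 + 132 - 1*11*64 - 88 + 6*11*16) + 7626 = (8 + 132 - 704 - 88 + 1056) + 7626 = 404 + 7626 = 8030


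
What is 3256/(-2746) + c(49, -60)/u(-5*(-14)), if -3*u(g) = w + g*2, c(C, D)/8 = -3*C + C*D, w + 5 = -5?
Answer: 50755592/89245 ≈ 568.72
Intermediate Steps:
w = -10 (w = -5 - 5 = -10)
c(C, D) = -24*C + 8*C*D (c(C, D) = 8*(-3*C + C*D) = -24*C + 8*C*D)
u(g) = 10/3 - 2*g/3 (u(g) = -(-10 + g*2)/3 = -(-10 + 2*g)/3 = 10/3 - 2*g/3)
3256/(-2746) + c(49, -60)/u(-5*(-14)) = 3256/(-2746) + (8*49*(-3 - 60))/(10/3 - (-10)*(-14)/3) = 3256*(-1/2746) + (8*49*(-63))/(10/3 - ⅔*70) = -1628/1373 - 24696/(10/3 - 140/3) = -1628/1373 - 24696/(-130/3) = -1628/1373 - 24696*(-3/130) = -1628/1373 + 37044/65 = 50755592/89245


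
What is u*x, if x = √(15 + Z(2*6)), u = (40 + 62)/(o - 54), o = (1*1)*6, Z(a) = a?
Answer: -51*√3/8 ≈ -11.042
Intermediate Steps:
o = 6 (o = 1*6 = 6)
u = -17/8 (u = (40 + 62)/(6 - 54) = 102/(-48) = 102*(-1/48) = -17/8 ≈ -2.1250)
x = 3*√3 (x = √(15 + 2*6) = √(15 + 12) = √27 = 3*√3 ≈ 5.1962)
u*x = -51*√3/8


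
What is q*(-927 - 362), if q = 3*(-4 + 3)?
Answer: 3867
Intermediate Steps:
q = -3 (q = 3*(-1) = -3)
q*(-927 - 362) = -3*(-927 - 362) = -3*(-1289) = 3867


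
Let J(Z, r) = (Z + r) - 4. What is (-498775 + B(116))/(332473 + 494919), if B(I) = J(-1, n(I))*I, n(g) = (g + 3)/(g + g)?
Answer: -998591/1654784 ≈ -0.60346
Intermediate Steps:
n(g) = (3 + g)/(2*g) (n(g) = (3 + g)/((2*g)) = (3 + g)*(1/(2*g)) = (3 + g)/(2*g))
J(Z, r) = -4 + Z + r
B(I) = I*(-5 + (3 + I)/(2*I)) (B(I) = (-4 - 1 + (3 + I)/(2*I))*I = (-5 + (3 + I)/(2*I))*I = I*(-5 + (3 + I)/(2*I)))
(-498775 + B(116))/(332473 + 494919) = (-498775 + (3/2 - 9/2*116))/(332473 + 494919) = (-498775 + (3/2 - 522))/827392 = (-498775 - 1041/2)*(1/827392) = -998591/2*1/827392 = -998591/1654784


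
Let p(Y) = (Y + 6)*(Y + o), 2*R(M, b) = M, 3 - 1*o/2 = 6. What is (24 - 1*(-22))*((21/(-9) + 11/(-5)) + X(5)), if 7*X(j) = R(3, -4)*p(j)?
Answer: -33281/105 ≈ -316.96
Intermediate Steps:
o = -6 (o = 6 - 2*6 = 6 - 12 = -6)
R(M, b) = M/2
p(Y) = (-6 + Y)*(6 + Y) (p(Y) = (Y + 6)*(Y - 6) = (6 + Y)*(-6 + Y) = (-6 + Y)*(6 + Y))
X(j) = -54/7 + 3*j**2/14 (X(j) = (((1/2)*3)*(-36 + j**2))/7 = (3*(-36 + j**2)/2)/7 = (-54 + 3*j**2/2)/7 = -54/7 + 3*j**2/14)
(24 - 1*(-22))*((21/(-9) + 11/(-5)) + X(5)) = (24 - 1*(-22))*((21/(-9) + 11/(-5)) + (-54/7 + (3/14)*5**2)) = (24 + 22)*((21*(-1/9) + 11*(-1/5)) + (-54/7 + (3/14)*25)) = 46*((-7/3 - 11/5) + (-54/7 + 75/14)) = 46*(-68/15 - 33/14) = 46*(-1447/210) = -33281/105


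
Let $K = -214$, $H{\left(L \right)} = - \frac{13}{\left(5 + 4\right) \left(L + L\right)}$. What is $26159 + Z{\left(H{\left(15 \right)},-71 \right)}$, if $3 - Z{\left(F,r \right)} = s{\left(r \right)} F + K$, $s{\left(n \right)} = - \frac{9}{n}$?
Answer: $\frac{56180893}{2130} \approx 26376.0$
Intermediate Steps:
$H{\left(L \right)} = - \frac{13}{18 L}$ ($H{\left(L \right)} = - \frac{13}{9 \cdot 2 L} = - \frac{13}{18 L}$)
$Z{\left(F,r \right)} = 217 + \frac{9 F}{r}$ ($Z{\left(F,r \right)} = 3 - \left(- \frac{9}{r} F - 214\right) = 3 - \left(- \frac{9 F}{r} - 214\right) = 3 - \left(-214 - \frac{9 F}{r}\right) = 3 + \left(214 + \frac{9 F}{r}\right) = 217 + \frac{9 F}{r}$)
$26159 + Z{\left(H{\left(15 \right)},-71 \right)} = 26159 + \left(217 + \frac{9 \left(- \frac{13}{18 \cdot 15}\right)}{-71}\right) = 26159 + \left(217 + 9 \left(\left(- \frac{13}{18}\right) \frac{1}{15}\right) \left(- \frac{1}{71}\right)\right) = 26159 + \left(217 + 9 \left(- \frac{13}{270}\right) \left(- \frac{1}{71}\right)\right) = 26159 + \left(217 + \frac{13}{2130}\right) = 26159 + \frac{462223}{2130} = \frac{56180893}{2130}$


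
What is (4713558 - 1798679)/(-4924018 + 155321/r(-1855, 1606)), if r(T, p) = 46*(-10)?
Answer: -1340844340/2265203601 ≈ -0.59193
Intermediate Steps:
r(T, p) = -460
(4713558 - 1798679)/(-4924018 + 155321/r(-1855, 1606)) = (4713558 - 1798679)/(-4924018 + 155321/(-460)) = 2914879/(-4924018 + 155321*(-1/460)) = 2914879/(-4924018 - 155321/460) = 2914879/(-2265203601/460) = 2914879*(-460/2265203601) = -1340844340/2265203601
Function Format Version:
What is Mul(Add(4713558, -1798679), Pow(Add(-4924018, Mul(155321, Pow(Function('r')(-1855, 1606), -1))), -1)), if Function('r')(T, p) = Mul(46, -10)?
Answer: Rational(-1340844340, 2265203601) ≈ -0.59193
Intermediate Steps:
Function('r')(T, p) = -460
Mul(Add(4713558, -1798679), Pow(Add(-4924018, Mul(155321, Pow(Function('r')(-1855, 1606), -1))), -1)) = Mul(Add(4713558, -1798679), Pow(Add(-4924018, Mul(155321, Pow(-460, -1))), -1)) = Mul(2914879, Pow(Add(-4924018, Mul(155321, Rational(-1, 460))), -1)) = Mul(2914879, Pow(Add(-4924018, Rational(-155321, 460)), -1)) = Mul(2914879, Pow(Rational(-2265203601, 460), -1)) = Mul(2914879, Rational(-460, 2265203601)) = Rational(-1340844340, 2265203601)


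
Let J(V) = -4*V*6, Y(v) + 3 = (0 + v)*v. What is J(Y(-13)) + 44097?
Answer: 40113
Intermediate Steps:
Y(v) = -3 + v² (Y(v) = -3 + (0 + v)*v = -3 + v*v = -3 + v²)
J(V) = -24*V
J(Y(-13)) + 44097 = -24*(-3 + (-13)²) + 44097 = -24*(-3 + 169) + 44097 = -24*166 + 44097 = -3984 + 44097 = 40113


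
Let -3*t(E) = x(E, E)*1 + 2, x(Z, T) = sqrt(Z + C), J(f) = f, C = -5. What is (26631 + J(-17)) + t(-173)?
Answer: 79840/3 - I*sqrt(178)/3 ≈ 26613.0 - 4.4472*I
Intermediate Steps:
x(Z, T) = sqrt(-5 + Z) (x(Z, T) = sqrt(Z - 5) = sqrt(-5 + Z))
t(E) = -2/3 - sqrt(-5 + E)/3 (t(E) = -(sqrt(-5 + E)*1 + 2)/3 = -(sqrt(-5 + E) + 2)/3 = -(2 + sqrt(-5 + E))/3 = -2/3 - sqrt(-5 + E)/3)
(26631 + J(-17)) + t(-173) = (26631 - 17) + (-2/3 - sqrt(-5 - 173)/3) = 26614 + (-2/3 - I*sqrt(178)/3) = 79840/3 - I*sqrt(178)/3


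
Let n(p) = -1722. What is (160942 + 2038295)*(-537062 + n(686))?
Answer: -1184913707808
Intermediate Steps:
(160942 + 2038295)*(-537062 + n(686)) = (160942 + 2038295)*(-537062 - 1722) = 2199237*(-538784) = -1184913707808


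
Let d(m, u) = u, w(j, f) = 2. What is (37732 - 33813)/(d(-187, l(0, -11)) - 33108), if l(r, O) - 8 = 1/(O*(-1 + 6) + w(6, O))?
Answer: -207707/1754301 ≈ -0.11840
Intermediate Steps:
l(r, O) = 8 + 1/(2 + 5*O) (l(r, O) = 8 + 1/(O*(-1 + 6) + 2) = 8 + 1/(O*5 + 2) = 8 + 1/(5*O + 2) = 8 + 1/(2 + 5*O))
(37732 - 33813)/(d(-187, l(0, -11)) - 33108) = (37732 - 33813)/((17 + 40*(-11))/(2 + 5*(-11)) - 33108) = 3919/((17 - 440)/(2 - 55) - 33108) = 3919/(-423/(-53) - 33108) = 3919/(-1/53*(-423) - 33108) = 3919/(423/53 - 33108) = 3919/(-1754301/53) = 3919*(-53/1754301) = -207707/1754301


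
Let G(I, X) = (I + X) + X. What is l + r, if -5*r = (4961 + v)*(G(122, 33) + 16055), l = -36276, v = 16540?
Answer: -349422123/5 ≈ -6.9884e+7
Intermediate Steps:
G(I, X) = I + 2*X
r = -349240743/5 (r = -(4961 + 16540)*((122 + 2*33) + 16055)/5 = -21501*((122 + 66) + 16055)/5 = -21501*(188 + 16055)/5 = -21501*16243/5 = -1/5*349240743 = -349240743/5 ≈ -6.9848e+7)
l + r = -36276 - 349240743/5 = -349422123/5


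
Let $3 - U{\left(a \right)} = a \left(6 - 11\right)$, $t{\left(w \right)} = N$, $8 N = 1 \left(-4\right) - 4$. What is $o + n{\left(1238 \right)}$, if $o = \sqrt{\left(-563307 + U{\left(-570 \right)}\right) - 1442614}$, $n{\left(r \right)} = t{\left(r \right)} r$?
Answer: $-1238 + 8 i \sqrt{31387} \approx -1238.0 + 1417.3 i$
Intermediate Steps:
$N = -1$ ($N = \frac{1 \left(-4\right) - 4}{8} = \frac{-4 - 4}{8} = \frac{1}{8} \left(-8\right) = -1$)
$t{\left(w \right)} = -1$
$U{\left(a \right)} = 3 + 5 a$ ($U{\left(a \right)} = 3 - a \left(6 - 11\right) = 3 - a \left(-5\right) = 3 - - 5 a = 3 + 5 a$)
$n{\left(r \right)} = - r$
$o = 8 i \sqrt{31387}$ ($o = \sqrt{\left(-563307 + \left(3 + 5 \left(-570\right)\right)\right) - 1442614} = \sqrt{\left(-563307 + \left(3 - 2850\right)\right) - 1442614} = \sqrt{\left(-563307 - 2847\right) - 1442614} = \sqrt{-566154 - 1442614} = \sqrt{-2008768} = 8 i \sqrt{31387} \approx 1417.3 i$)
$o + n{\left(1238 \right)} = 8 i \sqrt{31387} - 1238 = -1238 + 8 i \sqrt{31387}$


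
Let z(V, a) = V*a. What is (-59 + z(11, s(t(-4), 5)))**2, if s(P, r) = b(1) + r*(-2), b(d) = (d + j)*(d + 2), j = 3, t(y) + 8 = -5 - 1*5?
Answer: 1369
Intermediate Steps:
t(y) = -18 (t(y) = -8 + (-5 - 1*5) = -8 + (-5 - 5) = -8 - 10 = -18)
b(d) = (2 + d)*(3 + d) (b(d) = (d + 3)*(d + 2) = (3 + d)*(2 + d) = (2 + d)*(3 + d))
s(P, r) = 12 - 2*r (s(P, r) = (6 + 1**2 + 5*1) + r*(-2) = (6 + 1 + 5) - 2*r = 12 - 2*r)
(-59 + z(11, s(t(-4), 5)))**2 = (-59 + 11*(12 - 2*5))**2 = (-59 + 11*(12 - 10))**2 = (-59 + 11*2)**2 = (-59 + 22)**2 = (-37)**2 = 1369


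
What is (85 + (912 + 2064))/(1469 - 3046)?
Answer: -3061/1577 ≈ -1.9410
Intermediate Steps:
(85 + (912 + 2064))/(1469 - 3046) = (85 + 2976)/(-1577) = 3061*(-1/1577) = -3061/1577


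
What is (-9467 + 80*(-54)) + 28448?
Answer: 14661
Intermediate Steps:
(-9467 + 80*(-54)) + 28448 = (-9467 - 4320) + 28448 = -13787 + 28448 = 14661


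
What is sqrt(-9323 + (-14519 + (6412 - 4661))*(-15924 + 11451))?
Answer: sqrt(57101941) ≈ 7556.6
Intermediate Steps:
sqrt(-9323 + (-14519 + (6412 - 4661))*(-15924 + 11451)) = sqrt(-9323 + (-14519 + 1751)*(-4473)) = sqrt(-9323 - 12768*(-4473)) = sqrt(-9323 + 57111264) = sqrt(57101941)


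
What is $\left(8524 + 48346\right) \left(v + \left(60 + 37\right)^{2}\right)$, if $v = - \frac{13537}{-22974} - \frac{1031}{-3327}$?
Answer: $\frac{2272401714614625}{4246361} \approx 5.3514 \cdot 10^{8}$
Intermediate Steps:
$v = \frac{7635977}{8492722}$ ($v = \left(-13537\right) \left(- \frac{1}{22974}\right) - - \frac{1031}{3327} = \frac{13537}{22974} + \frac{1031}{3327} = \frac{7635977}{8492722} \approx 0.89912$)
$\left(8524 + 48346\right) \left(v + \left(60 + 37\right)^{2}\right) = \left(8524 + 48346\right) \left(\frac{7635977}{8492722} + \left(60 + 37\right)^{2}\right) = 56870 \left(\frac{7635977}{8492722} + 97^{2}\right) = 56870 \left(\frac{7635977}{8492722} + 9409\right) = 56870 \cdot \frac{79915657275}{8492722} = \frac{2272401714614625}{4246361}$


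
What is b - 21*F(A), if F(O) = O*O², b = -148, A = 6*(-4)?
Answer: 290156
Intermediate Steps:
A = -24
F(O) = O³
b - 21*F(A) = -148 - 21*(-24)³ = -148 - 21*(-13824) = -148 + 290304 = 290156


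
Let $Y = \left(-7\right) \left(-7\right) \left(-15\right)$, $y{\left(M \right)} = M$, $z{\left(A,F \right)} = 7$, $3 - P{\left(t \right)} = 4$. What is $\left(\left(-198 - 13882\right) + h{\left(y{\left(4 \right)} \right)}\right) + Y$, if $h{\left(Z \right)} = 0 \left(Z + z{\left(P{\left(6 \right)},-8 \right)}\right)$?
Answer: $-14815$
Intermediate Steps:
$P{\left(t \right)} = -1$ ($P{\left(t \right)} = 3 - 4 = -1$)
$Y = -735$ ($Y = 49 \left(-15\right) = -735$)
$h{\left(Z \right)} = 0$ ($h{\left(Z \right)} = 0 \left(Z + 7\right) = 0 \left(7 + Z\right) = 0$)
$\left(\left(-198 - 13882\right) + h{\left(y{\left(4 \right)} \right)}\right) + Y = \left(\left(-198 - 13882\right) + 0\right) - 735 = \left(-14080 + 0\right) - 735 = -14080 - 735 = -14815$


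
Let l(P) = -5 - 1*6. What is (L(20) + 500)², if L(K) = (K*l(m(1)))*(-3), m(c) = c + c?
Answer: 1345600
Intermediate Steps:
m(c) = 2*c
l(P) = -11 (l(P) = -5 - 6 = -11)
L(K) = 33*K (L(K) = (K*(-11))*(-3) = -11*K*(-3) = 33*K)
(L(20) + 500)² = (33*20 + 500)² = (660 + 500)² = 1160² = 1345600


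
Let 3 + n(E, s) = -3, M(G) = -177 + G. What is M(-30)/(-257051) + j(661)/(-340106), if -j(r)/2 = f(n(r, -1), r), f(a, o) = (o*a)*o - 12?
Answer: -673833763467/43712293703 ≈ -15.415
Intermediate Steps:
n(E, s) = -6 (n(E, s) = -3 - 3 = -6)
f(a, o) = -12 + a*o**2 (f(a, o) = (a*o)*o - 12 = a*o**2 - 12 = -12 + a*o**2)
j(r) = 24 + 12*r**2 (j(r) = -2*(-12 - 6*r**2) = 24 + 12*r**2)
M(-30)/(-257051) + j(661)/(-340106) = (-177 - 30)/(-257051) + (24 + 12*661**2)/(-340106) = -207*(-1/257051) + (24 + 12*436921)*(-1/340106) = 207/257051 + (24 + 5243052)*(-1/340106) = 207/257051 + 5243076*(-1/340106) = 207/257051 - 2621538/170053 = -673833763467/43712293703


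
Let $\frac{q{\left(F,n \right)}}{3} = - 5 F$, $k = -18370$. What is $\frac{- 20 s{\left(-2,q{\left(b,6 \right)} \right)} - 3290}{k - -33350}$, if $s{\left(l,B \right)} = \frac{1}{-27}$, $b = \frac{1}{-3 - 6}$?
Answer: $- \frac{83}{378} \approx -0.21958$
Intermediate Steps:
$b = - \frac{1}{9}$ ($b = \frac{1}{-9} = - \frac{1}{9} \approx -0.11111$)
$q{\left(F,n \right)} = - 15 F$ ($q{\left(F,n \right)} = 3 \left(- 5 F\right) = - 15 F$)
$s{\left(l,B \right)} = - \frac{1}{27}$
$\frac{- 20 s{\left(-2,q{\left(b,6 \right)} \right)} - 3290}{k - -33350} = \frac{\left(-20\right) \left(- \frac{1}{27}\right) - 3290}{-18370 - -33350} = \frac{\frac{20}{27} - 3290}{-18370 + 33350} = - \frac{88810}{27 \cdot 14980} = \left(- \frac{88810}{27}\right) \frac{1}{14980} = - \frac{83}{378}$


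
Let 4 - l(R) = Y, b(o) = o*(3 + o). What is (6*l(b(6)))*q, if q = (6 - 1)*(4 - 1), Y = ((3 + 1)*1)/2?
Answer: 180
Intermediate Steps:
Y = 2 (Y = (4*1)*(1/2) = 4*(1/2) = 2)
l(R) = 2 (l(R) = 4 - 1*2 = 4 - 2 = 2)
q = 15 (q = 5*3 = 15)
(6*l(b(6)))*q = (6*2)*15 = 12*15 = 180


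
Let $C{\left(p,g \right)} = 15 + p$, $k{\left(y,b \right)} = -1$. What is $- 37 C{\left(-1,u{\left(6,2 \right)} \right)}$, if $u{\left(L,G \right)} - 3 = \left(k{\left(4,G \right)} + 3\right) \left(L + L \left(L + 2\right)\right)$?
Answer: $-518$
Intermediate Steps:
$u{\left(L,G \right)} = 3 + 2 L + 2 L \left(2 + L\right)$ ($u{\left(L,G \right)} = 3 + \left(-1 + 3\right) \left(L + L \left(L + 2\right)\right) = 3 + 2 \left(L + L \left(2 + L\right)\right) = 3 + \left(2 L + 2 L \left(2 + L\right)\right) = 3 + 2 L + 2 L \left(2 + L\right)$)
$- 37 C{\left(-1,u{\left(6,2 \right)} \right)} = - 37 \left(15 - 1\right) = \left(-37\right) 14 = -518$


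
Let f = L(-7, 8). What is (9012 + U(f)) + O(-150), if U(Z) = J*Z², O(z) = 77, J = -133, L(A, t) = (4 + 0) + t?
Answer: -10063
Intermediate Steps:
L(A, t) = 4 + t
f = 12 (f = 4 + 8 = 12)
U(Z) = -133*Z²
(9012 + U(f)) + O(-150) = (9012 - 133*12²) + 77 = (9012 - 133*144) + 77 = (9012 - 19152) + 77 = -10140 + 77 = -10063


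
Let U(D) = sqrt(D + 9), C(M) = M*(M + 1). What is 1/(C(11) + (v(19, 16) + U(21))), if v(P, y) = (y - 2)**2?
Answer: 164/53777 - sqrt(30)/107554 ≈ 0.0029987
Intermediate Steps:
v(P, y) = (-2 + y)**2
C(M) = M*(1 + M)
U(D) = sqrt(9 + D)
1/(C(11) + (v(19, 16) + U(21))) = 1/(11*(1 + 11) + ((-2 + 16)**2 + sqrt(9 + 21))) = 1/(11*12 + (14**2 + sqrt(30))) = 1/(132 + (196 + sqrt(30))) = 1/(328 + sqrt(30))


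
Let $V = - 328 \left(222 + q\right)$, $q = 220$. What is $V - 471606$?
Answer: $-616582$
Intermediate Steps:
$V = -144976$ ($V = - 328 \left(222 + 220\right) = \left(-328\right) 442 = -144976$)
$V - 471606 = -144976 - 471606 = -616582$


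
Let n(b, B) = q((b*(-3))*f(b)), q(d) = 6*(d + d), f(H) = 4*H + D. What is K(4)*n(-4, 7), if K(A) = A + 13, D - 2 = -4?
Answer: -44064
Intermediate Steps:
D = -2 (D = 2 - 4 = -2)
K(A) = 13 + A
f(H) = -2 + 4*H (f(H) = 4*H - 2 = -2 + 4*H)
q(d) = 12*d (q(d) = 6*(2*d) = 12*d)
n(b, B) = -36*b*(-2 + 4*b) (n(b, B) = 12*((b*(-3))*(-2 + 4*b)) = 12*((-3*b)*(-2 + 4*b)) = 12*(-3*b*(-2 + 4*b)) = -36*b*(-2 + 4*b))
K(4)*n(-4, 7) = (13 + 4)*(72*(-4)*(1 - 2*(-4))) = 17*(72*(-4)*(1 + 8)) = 17*(72*(-4)*9) = 17*(-2592) = -44064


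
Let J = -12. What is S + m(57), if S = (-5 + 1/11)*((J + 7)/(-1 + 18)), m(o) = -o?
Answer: -10389/187 ≈ -55.556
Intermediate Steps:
S = 270/187 (S = (-5 + 1/11)*((-12 + 7)/(-1 + 18)) = (-5 + 1/11)*(-5/17) = -(-270)/(11*17) = -54/11*(-5/17) = 270/187 ≈ 1.4438)
S + m(57) = 270/187 - 1*57 = 270/187 - 57 = -10389/187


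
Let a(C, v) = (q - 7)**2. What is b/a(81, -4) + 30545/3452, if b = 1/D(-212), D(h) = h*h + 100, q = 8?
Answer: 85992027/9718243 ≈ 8.8485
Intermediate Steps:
D(h) = 100 + h**2 (D(h) = h**2 + 100 = 100 + h**2)
b = 1/45044 (b = 1/(100 + (-212)**2) = 1/(100 + 44944) = 1/45044 ≈ 2.2201e-5)
a(C, v) = 1 (a(C, v) = (8 - 7)**2 = 1**2 = 1)
b/a(81, -4) + 30545/3452 = (1/45044)/1 + 30545/3452 = (1/45044)*1 + 30545*(1/3452) = 1/45044 + 30545/3452 = 85992027/9718243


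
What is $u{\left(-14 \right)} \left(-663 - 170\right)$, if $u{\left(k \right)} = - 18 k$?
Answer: $-209916$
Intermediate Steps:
$u{\left(-14 \right)} \left(-663 - 170\right) = \left(-18\right) \left(-14\right) \left(-663 - 170\right) = 252 \left(-833\right) = -209916$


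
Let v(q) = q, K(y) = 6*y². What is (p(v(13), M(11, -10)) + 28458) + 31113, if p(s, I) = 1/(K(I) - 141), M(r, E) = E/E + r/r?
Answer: 6969806/117 ≈ 59571.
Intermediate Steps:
M(r, E) = 2 (M(r, E) = 1 + 1 = 2)
p(s, I) = 1/(-141 + 6*I²) (p(s, I) = 1/(6*I² - 141) = 1/(-141 + 6*I²))
(p(v(13), M(11, -10)) + 28458) + 31113 = (1/(3*(-47 + 2*2²)) + 28458) + 31113 = (1/(3*(-47 + 2*4)) + 28458) + 31113 = (1/(3*(-47 + 8)) + 28458) + 31113 = ((⅓)/(-39) + 28458) + 31113 = ((⅓)*(-1/39) + 28458) + 31113 = (-1/117 + 28458) + 31113 = 3329585/117 + 31113 = 6969806/117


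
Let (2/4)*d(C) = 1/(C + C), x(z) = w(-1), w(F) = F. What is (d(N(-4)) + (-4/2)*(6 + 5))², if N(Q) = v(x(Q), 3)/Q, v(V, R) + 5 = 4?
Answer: 324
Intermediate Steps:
x(z) = -1
v(V, R) = -1 (v(V, R) = -5 + 4 = -1)
N(Q) = -1/Q
d(C) = 1/C (d(C) = 2/(C + C) = 2/((2*C)) = 2*(1/(2*C)) = 1/C)
(d(N(-4)) + (-4/2)*(6 + 5))² = (1/(-1/(-4)) + (-4/2)*(6 + 5))² = (1/(-1*(-¼)) - 4*½*11)² = (1/(¼) - 2*11)² = (4 - 22)² = (-18)² = 324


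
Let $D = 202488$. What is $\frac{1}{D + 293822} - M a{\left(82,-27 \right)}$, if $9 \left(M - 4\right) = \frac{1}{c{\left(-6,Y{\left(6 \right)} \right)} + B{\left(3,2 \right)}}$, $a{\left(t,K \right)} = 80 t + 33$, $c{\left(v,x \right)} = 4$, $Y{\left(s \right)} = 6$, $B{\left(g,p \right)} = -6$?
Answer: $- \frac{58081049978}{2233395} \approx -26006.0$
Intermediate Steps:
$a{\left(t,K \right)} = 33 + 80 t$
$M = \frac{71}{18}$ ($M = 4 + \frac{1}{9 \left(4 - 6\right)} = 4 + \frac{1}{9 \left(-2\right)} = 4 + \frac{1}{9} \left(- \frac{1}{2}\right) = 4 - \frac{1}{18} = \frac{71}{18} \approx 3.9444$)
$\frac{1}{D + 293822} - M a{\left(82,-27 \right)} = \frac{1}{202488 + 293822} - \frac{71 \left(33 + 80 \cdot 82\right)}{18} = \frac{1}{496310} - \frac{71 \left(33 + 6560\right)}{18} = \frac{1}{496310} - \frac{71}{18} \cdot 6593 = \frac{1}{496310} - \frac{468103}{18} = - \frac{58081049978}{2233395}$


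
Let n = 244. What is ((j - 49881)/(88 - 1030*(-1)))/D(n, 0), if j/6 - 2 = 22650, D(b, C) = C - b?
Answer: -86031/272792 ≈ -0.31537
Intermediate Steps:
j = 135912 (j = 12 + 6*22650 = 12 + 135900 = 135912)
((j - 49881)/(88 - 1030*(-1)))/D(n, 0) = ((135912 - 49881)/(88 - 1030*(-1)))/(0 - 1*244) = (86031/(88 + 1030))/(0 - 244) = (86031/1118)/(-244) = (86031*(1/1118))*(-1/244) = (86031/1118)*(-1/244) = -86031/272792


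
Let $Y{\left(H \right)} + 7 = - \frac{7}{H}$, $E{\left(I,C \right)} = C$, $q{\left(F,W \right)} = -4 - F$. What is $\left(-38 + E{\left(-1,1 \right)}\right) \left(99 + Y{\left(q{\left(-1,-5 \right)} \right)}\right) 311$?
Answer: $- \frac{3256481}{3} \approx -1.0855 \cdot 10^{6}$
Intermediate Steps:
$Y{\left(H \right)} = -7 - \frac{7}{H}$
$\left(-38 + E{\left(-1,1 \right)}\right) \left(99 + Y{\left(q{\left(-1,-5 \right)} \right)}\right) 311 = \left(-38 + 1\right) \left(99 - \left(7 + \frac{7}{-4 - -1}\right)\right) 311 = - 37 \left(99 - \left(7 + \frac{7}{-4 + 1}\right)\right) 311 = - 37 \left(99 - \left(7 + \frac{7}{-3}\right)\right) 311 = - 37 \left(99 - \frac{14}{3}\right) 311 = \left(-37\right) \frac{283}{3} \cdot 311 = \left(- \frac{10471}{3}\right) 311 = - \frac{3256481}{3}$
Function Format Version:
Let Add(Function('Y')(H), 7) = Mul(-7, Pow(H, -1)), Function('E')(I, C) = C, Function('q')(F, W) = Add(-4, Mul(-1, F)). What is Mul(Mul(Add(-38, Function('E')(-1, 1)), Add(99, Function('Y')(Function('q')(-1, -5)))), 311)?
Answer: Rational(-3256481, 3) ≈ -1.0855e+6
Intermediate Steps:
Function('Y')(H) = Add(-7, Mul(-7, Pow(H, -1)))
Mul(Mul(Add(-38, Function('E')(-1, 1)), Add(99, Function('Y')(Function('q')(-1, -5)))), 311) = Mul(Mul(Add(-38, 1), Add(99, Add(-7, Mul(-7, Pow(Add(-4, Mul(-1, -1)), -1))))), 311) = Mul(Mul(-37, Add(99, Add(-7, Mul(-7, Pow(Add(-4, 1), -1))))), 311) = Mul(Mul(-37, Add(99, Add(-7, Mul(-7, Pow(-3, -1))))), 311) = Mul(Mul(-37, Add(99, Add(-7, Mul(-7, Rational(-1, 3))))), 311) = Mul(Mul(-37, Add(99, Add(-7, Rational(7, 3)))), 311) = Mul(Mul(-37, Add(99, Rational(-14, 3))), 311) = Mul(Mul(-37, Rational(283, 3)), 311) = Mul(Rational(-10471, 3), 311) = Rational(-3256481, 3)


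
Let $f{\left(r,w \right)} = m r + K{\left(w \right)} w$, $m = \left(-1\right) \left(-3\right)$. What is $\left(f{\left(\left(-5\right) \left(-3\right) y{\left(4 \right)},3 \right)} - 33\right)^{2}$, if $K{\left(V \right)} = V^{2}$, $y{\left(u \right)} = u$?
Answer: $30276$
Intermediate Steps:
$m = 3$
$f{\left(r,w \right)} = w^{3} + 3 r$ ($f{\left(r,w \right)} = 3 r + w^{2} w = 3 r + w^{3} = w^{3} + 3 r$)
$\left(f{\left(\left(-5\right) \left(-3\right) y{\left(4 \right)},3 \right)} - 33\right)^{2} = \left(\left(3^{3} + 3 \left(-5\right) \left(-3\right) 4\right) - 33\right)^{2} = \left(\left(27 + 3 \cdot 15 \cdot 4\right) - 33\right)^{2} = \left(\left(27 + 3 \cdot 60\right) - 33\right)^{2} = \left(\left(27 + 180\right) - 33\right)^{2} = \left(207 - 33\right)^{2} = 174^{2} = 30276$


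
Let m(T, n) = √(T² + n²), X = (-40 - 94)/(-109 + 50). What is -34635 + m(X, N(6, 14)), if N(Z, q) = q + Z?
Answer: -34635 + 2*√352589/59 ≈ -34615.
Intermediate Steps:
N(Z, q) = Z + q
X = 134/59 (X = -134/(-59) = -134*(-1/59) = 134/59 ≈ 2.2712)
-34635 + m(X, N(6, 14)) = -34635 + √((134/59)² + (6 + 14)²) = -34635 + √(17956/3481 + 20²) = -34635 + √(17956/3481 + 400) = -34635 + √(1410356/3481) = -34635 + 2*√352589/59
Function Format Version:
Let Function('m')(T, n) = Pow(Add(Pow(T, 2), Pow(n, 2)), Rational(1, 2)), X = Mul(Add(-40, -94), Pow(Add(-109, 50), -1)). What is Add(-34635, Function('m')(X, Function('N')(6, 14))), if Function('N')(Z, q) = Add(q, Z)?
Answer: Add(-34635, Mul(Rational(2, 59), Pow(352589, Rational(1, 2)))) ≈ -34615.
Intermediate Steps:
Function('N')(Z, q) = Add(Z, q)
X = Rational(134, 59) (X = Mul(-134, Pow(-59, -1)) = Mul(-134, Rational(-1, 59)) = Rational(134, 59) ≈ 2.2712)
Add(-34635, Function('m')(X, Function('N')(6, 14))) = Add(-34635, Pow(Add(Pow(Rational(134, 59), 2), Pow(Add(6, 14), 2)), Rational(1, 2))) = Add(-34635, Pow(Add(Rational(17956, 3481), Pow(20, 2)), Rational(1, 2))) = Add(-34635, Pow(Add(Rational(17956, 3481), 400), Rational(1, 2))) = Add(-34635, Pow(Rational(1410356, 3481), Rational(1, 2))) = Add(-34635, Mul(Rational(2, 59), Pow(352589, Rational(1, 2))))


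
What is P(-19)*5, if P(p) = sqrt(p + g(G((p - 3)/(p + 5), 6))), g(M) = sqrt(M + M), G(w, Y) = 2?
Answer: 5*I*sqrt(17) ≈ 20.616*I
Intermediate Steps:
g(M) = sqrt(2)*sqrt(M) (g(M) = sqrt(2*M) = sqrt(2)*sqrt(M))
P(p) = sqrt(2 + p) (P(p) = sqrt(p + sqrt(2)*sqrt(2)) = sqrt(p + 2) = sqrt(2 + p))
P(-19)*5 = sqrt(2 - 19)*5 = sqrt(-17)*5 = (I*sqrt(17))*5 = 5*I*sqrt(17)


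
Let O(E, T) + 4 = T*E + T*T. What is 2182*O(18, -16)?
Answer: -78552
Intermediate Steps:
O(E, T) = -4 + T**2 + E*T (O(E, T) = -4 + (T*E + T*T) = -4 + (E*T + T**2) = -4 + (T**2 + E*T) = -4 + T**2 + E*T)
2182*O(18, -16) = 2182*(-4 + (-16)**2 + 18*(-16)) = 2182*(-4 + 256 - 288) = 2182*(-36) = -78552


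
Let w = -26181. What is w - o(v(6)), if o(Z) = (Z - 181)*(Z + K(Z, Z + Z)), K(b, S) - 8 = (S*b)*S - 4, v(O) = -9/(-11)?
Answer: -364825943/14641 ≈ -24918.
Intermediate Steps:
v(O) = 9/11 (v(O) = -9*(-1/11) = 9/11)
K(b, S) = 4 + b*S² (K(b, S) = 8 + ((S*b)*S - 4) = 8 + (b*S² - 4) = 8 + (-4 + b*S²) = 4 + b*S²)
o(Z) = (-181 + Z)*(4 + Z + 4*Z³) (o(Z) = (Z - 181)*(Z + (4 + Z*(Z + Z)²)) = (-181 + Z)*(Z + (4 + Z*(2*Z)²)) = (-181 + Z)*(Z + (4 + Z*(4*Z²))) = (-181 + Z)*(Z + (4 + 4*Z³)) = (-181 + Z)*(4 + Z + 4*Z³))
w - o(v(6)) = -26181 - (-724 + (9/11)² - 724*(9/11)³ - 177*9/11 + 4*(9/11)⁴) = -26181 - (-724 + 81/121 - 724*729/1331 - 1593/11 + 4*(6561/14641)) = -26181 - (-724 + 81/121 - 527796/1331 - 1593/11 + 26244/14641) = -26181 - 1*(-18490078/14641) = -26181 + 18490078/14641 = -364825943/14641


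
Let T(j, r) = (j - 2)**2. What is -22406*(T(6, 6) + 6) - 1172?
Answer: -494104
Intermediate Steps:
T(j, r) = (-2 + j)**2
-22406*(T(6, 6) + 6) - 1172 = -22406*((-2 + 6)**2 + 6) - 1172 = -22406*(4**2 + 6) - 1172 = -22406*(16 + 6) - 1172 = -22406*22 - 1172 = -1318*374 - 1172 = -492932 - 1172 = -494104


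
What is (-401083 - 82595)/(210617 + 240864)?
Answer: -483678/451481 ≈ -1.0713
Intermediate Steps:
(-401083 - 82595)/(210617 + 240864) = -483678/451481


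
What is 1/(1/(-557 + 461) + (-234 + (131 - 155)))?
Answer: -96/24769 ≈ -0.0038758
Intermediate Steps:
1/(1/(-557 + 461) + (-234 + (131 - 155))) = 1/(1/(-96) + (-234 - 24)) = 1/(-1/96 - 258) = 1/(-24769/96) = -96/24769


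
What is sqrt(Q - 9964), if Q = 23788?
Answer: 48*sqrt(6) ≈ 117.58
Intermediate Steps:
sqrt(Q - 9964) = sqrt(23788 - 9964) = sqrt(13824) = 48*sqrt(6)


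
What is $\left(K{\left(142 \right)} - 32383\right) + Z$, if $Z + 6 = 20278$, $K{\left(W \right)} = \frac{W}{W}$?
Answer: $-12110$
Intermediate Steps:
$K{\left(W \right)} = 1$
$Z = 20272$ ($Z = -6 + 20278 = 20272$)
$\left(K{\left(142 \right)} - 32383\right) + Z = \left(1 - 32383\right) + 20272 = -32382 + 20272 = -12110$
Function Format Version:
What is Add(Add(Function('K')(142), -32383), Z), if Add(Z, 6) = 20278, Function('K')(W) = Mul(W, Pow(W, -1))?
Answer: -12110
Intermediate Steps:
Function('K')(W) = 1
Z = 20272 (Z = Add(-6, 20278) = 20272)
Add(Add(Function('K')(142), -32383), Z) = Add(Add(1, -32383), 20272) = Add(-32382, 20272) = -12110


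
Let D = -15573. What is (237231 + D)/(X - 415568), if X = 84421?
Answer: -221658/331147 ≈ -0.66936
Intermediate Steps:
(237231 + D)/(X - 415568) = (237231 - 15573)/(84421 - 415568) = 221658/(-331147) = 221658*(-1/331147) = -221658/331147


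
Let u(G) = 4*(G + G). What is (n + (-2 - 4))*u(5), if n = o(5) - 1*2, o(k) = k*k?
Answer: 680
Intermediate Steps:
u(G) = 8*G (u(G) = 4*(2*G) = 8*G)
o(k) = k**2
n = 23 (n = 5**2 - 1*2 = 25 - 2 = 23)
(n + (-2 - 4))*u(5) = (23 + (-2 - 4))*(8*5) = (23 - 6)*40 = 17*40 = 680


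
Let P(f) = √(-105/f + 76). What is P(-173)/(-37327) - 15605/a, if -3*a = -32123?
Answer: -46815/32123 - √2292769/6457571 ≈ -1.4576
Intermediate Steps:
a = 32123/3 (a = -⅓*(-32123) = 32123/3 ≈ 10708.)
P(f) = √(76 - 105/f)
P(-173)/(-37327) - 15605/a = √(76 - 105/(-173))/(-37327) - 15605/32123/3 = √(76 - 105*(-1/173))*(-1/37327) - 15605*3/32123 = √(76 + 105/173)*(-1/37327) - 46815/32123 = √(13253/173)*(-1/37327) - 46815/32123 = (√2292769/173)*(-1/37327) - 46815/32123 = -√2292769/6457571 - 46815/32123 = -46815/32123 - √2292769/6457571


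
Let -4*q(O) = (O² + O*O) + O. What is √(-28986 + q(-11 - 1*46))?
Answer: I*√122385/2 ≈ 174.92*I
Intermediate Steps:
q(O) = -O²/2 - O/4 (q(O) = -((O² + O*O) + O)/4 = -((O² + O²) + O)/4 = -(2*O² + O)/4 = -(O + 2*O²)/4 = -O²/2 - O/4)
√(-28986 + q(-11 - 1*46)) = √(-28986 - (-11 - 1*46)*(1 + 2*(-11 - 1*46))/4) = √(-28986 - (-11 - 46)*(1 + 2*(-11 - 46))/4) = √(-28986 - ¼*(-57)*(1 + 2*(-57))) = √(-28986 - ¼*(-57)*(1 - 114)) = √(-28986 - ¼*(-57)*(-113)) = √(-28986 - 6441/4) = √(-122385/4) = I*√122385/2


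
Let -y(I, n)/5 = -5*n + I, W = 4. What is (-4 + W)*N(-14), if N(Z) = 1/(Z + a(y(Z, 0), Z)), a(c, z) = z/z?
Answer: 0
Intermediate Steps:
y(I, n) = -5*I + 25*n (y(I, n) = -5*(-5*n + I) = -5*(I - 5*n) = -5*I + 25*n)
a(c, z) = 1
N(Z) = 1/(1 + Z) (N(Z) = 1/(Z + 1) = 1/(1 + Z))
(-4 + W)*N(-14) = (-4 + 4)/(1 - 14) = 0/(-13) = 0*(-1/13) = 0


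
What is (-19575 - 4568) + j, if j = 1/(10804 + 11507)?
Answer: -538654472/22311 ≈ -24143.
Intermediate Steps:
j = 1/22311 ≈ 4.4821e-5
(-19575 - 4568) + j = (-19575 - 4568) + 1/22311 = -24143 + 1/22311 = -538654472/22311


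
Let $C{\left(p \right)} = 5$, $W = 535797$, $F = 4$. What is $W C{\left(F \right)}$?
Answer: $2678985$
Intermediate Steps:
$W C{\left(F \right)} = 535797 \cdot 5 = 2678985$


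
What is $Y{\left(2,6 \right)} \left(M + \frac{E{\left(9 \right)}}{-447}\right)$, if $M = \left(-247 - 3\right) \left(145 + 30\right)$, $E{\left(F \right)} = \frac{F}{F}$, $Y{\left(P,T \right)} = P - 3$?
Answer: $\frac{19556251}{447} \approx 43750.0$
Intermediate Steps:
$Y{\left(P,T \right)} = -3 + P$
$E{\left(F \right)} = 1$
$M = -43750$ ($M = \left(-250\right) 175 = -43750$)
$Y{\left(2,6 \right)} \left(M + \frac{E{\left(9 \right)}}{-447}\right) = \left(-3 + 2\right) \left(-43750 + 1 \frac{1}{-447}\right) = - (-43750 + 1 \left(- \frac{1}{447}\right)) = - (-43750 - \frac{1}{447}) = \left(-1\right) \left(- \frac{19556251}{447}\right) = \frac{19556251}{447}$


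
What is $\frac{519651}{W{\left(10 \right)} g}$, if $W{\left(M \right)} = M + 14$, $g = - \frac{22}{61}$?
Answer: $- \frac{960567}{16} \approx -60035.0$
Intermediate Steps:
$g = - \frac{22}{61}$ ($g = \left(-22\right) \frac{1}{61} = - \frac{22}{61} \approx -0.36066$)
$W{\left(M \right)} = 14 + M$
$\frac{519651}{W{\left(10 \right)} g} = \frac{519651}{\left(14 + 10\right) \left(- \frac{22}{61}\right)} = \frac{519651}{24 \left(- \frac{22}{61}\right)} = \frac{519651}{- \frac{528}{61}} = 519651 \left(- \frac{61}{528}\right) = - \frac{960567}{16}$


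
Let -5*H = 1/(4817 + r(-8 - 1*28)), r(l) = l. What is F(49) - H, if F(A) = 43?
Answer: 1027916/23905 ≈ 43.000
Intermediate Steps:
H = -1/23905 (H = -1/(5*(4817 + (-8 - 1*28))) = -1/(5*(4817 + (-8 - 28))) = -1/(5*(4817 - 36)) = -⅕/4781 = -⅕*1/4781 = -1/23905 ≈ -4.1832e-5)
F(49) - H = 43 - 1*(-1/23905) = 43 + 1/23905 = 1027916/23905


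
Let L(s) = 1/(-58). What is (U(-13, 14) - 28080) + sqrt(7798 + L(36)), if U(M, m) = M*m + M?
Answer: -28275 + sqrt(26232414)/58 ≈ -28187.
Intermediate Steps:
L(s) = -1/58
U(M, m) = M + M*m
(U(-13, 14) - 28080) + sqrt(7798 + L(36)) = (-13*(1 + 14) - 28080) + sqrt(7798 - 1/58) = (-13*15 - 28080) + sqrt(452283/58) = (-195 - 28080) + sqrt(26232414)/58 = -28275 + sqrt(26232414)/58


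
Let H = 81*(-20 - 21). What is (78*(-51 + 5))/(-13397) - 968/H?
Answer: 24884044/44491437 ≈ 0.55930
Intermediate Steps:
H = -3321 (H = 81*(-41) = -3321)
(78*(-51 + 5))/(-13397) - 968/H = (78*(-51 + 5))/(-13397) - 968/(-3321) = (78*(-46))*(-1/13397) - 968*(-1/3321) = -3588*(-1/13397) + 968/3321 = 3588/13397 + 968/3321 = 24884044/44491437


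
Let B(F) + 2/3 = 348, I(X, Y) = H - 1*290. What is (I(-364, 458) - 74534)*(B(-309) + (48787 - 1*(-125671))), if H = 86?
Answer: -39193803008/3 ≈ -1.3065e+10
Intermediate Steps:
I(X, Y) = -204 (I(X, Y) = 86 - 1*290 = 86 - 290 = -204)
B(F) = 1042/3 (B(F) = -⅔ + 348 = 1042/3)
(I(-364, 458) - 74534)*(B(-309) + (48787 - 1*(-125671))) = (-204 - 74534)*(1042/3 + (48787 - 1*(-125671))) = -74738*(1042/3 + (48787 + 125671)) = -74738*(1042/3 + 174458) = -74738*524416/3 = -39193803008/3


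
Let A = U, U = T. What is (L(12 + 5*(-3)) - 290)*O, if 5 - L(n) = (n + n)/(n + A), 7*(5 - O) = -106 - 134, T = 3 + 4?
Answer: -22275/2 ≈ -11138.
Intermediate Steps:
T = 7
U = 7
A = 7
O = 275/7 (O = 5 - (-106 - 134)/7 = 5 - ⅐*(-240) = 5 + 240/7 = 275/7 ≈ 39.286)
L(n) = 5 - 2*n/(7 + n) (L(n) = 5 - (n + n)/(n + 7) = 5 - 2*n/(7 + n))
(L(12 + 5*(-3)) - 290)*O = ((35 + 3*(12 + 5*(-3)))/(7 + (12 + 5*(-3))) - 290)*(275/7) = ((35 + 3*(12 - 15))/(7 + (12 - 15)) - 290)*(275/7) = ((35 + 3*(-3))/(7 - 3) - 290)*(275/7) = ((35 - 9)/4 - 290)*(275/7) = ((¼)*26 - 290)*(275/7) = (13/2 - 290)*(275/7) = -567/2*275/7 = -22275/2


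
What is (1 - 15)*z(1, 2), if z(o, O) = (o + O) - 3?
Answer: 0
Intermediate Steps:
z(o, O) = -3 + O + o (z(o, O) = (O + o) - 3 = -3 + O + o)
(1 - 15)*z(1, 2) = (1 - 15)*(-3 + 2 + 1) = -14*0 = 0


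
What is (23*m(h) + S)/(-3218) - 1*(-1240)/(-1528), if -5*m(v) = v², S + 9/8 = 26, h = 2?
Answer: -20001069/24585520 ≈ -0.81353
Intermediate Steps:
S = 199/8 (S = -9/8 + 26 = 199/8 ≈ 24.875)
m(v) = -v²/5
(23*m(h) + S)/(-3218) - 1*(-1240)/(-1528) = (23*(-⅕*2²) + 199/8)/(-3218) - 1*(-1240)/(-1528) = (23*(-⅕*4) + 199/8)*(-1/3218) + 1240*(-1/1528) = (23*(-⅘) + 199/8)*(-1/3218) - 155/191 = (-92/5 + 199/8)*(-1/3218) - 155/191 = (259/40)*(-1/3218) - 155/191 = -259/128720 - 155/191 = -20001069/24585520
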